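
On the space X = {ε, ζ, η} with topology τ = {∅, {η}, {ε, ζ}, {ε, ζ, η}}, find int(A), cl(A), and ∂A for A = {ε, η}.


int(A) = {η}, cl(A) = {ε, ζ, η}, ∂A = {ε, ζ}.

Closed sets in (X, τ) are complements of opens:
  closed(X, τ) = {∅, {η}, {ε, ζ}, {ε, ζ, η}}.
int(A) = ⋃ {U ∈ τ : U ⊆ A}. Opens contained in A: ∅, {η}.
Taking the union of these: int(A) = {η}.
cl(A) = ⋂ {C closed : A ⊆ C}. Closed sets containing A: {ε, ζ, η}.
Intersecting these: cl(A) = {ε, ζ, η}.
∂A = cl(A) ∖ int(A) = {ε, ζ, η} ∖ {η} = {ε, ζ}.


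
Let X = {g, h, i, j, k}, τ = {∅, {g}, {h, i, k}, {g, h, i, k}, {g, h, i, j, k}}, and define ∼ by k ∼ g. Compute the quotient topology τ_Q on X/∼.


X/∼ = {[g=k], [h], [i], [j]}; |τ_Q| = 3.

Equivalence classes: [g=k], [h], [i], [j].
Quotient map π: X → X/∼ sends g ↦ [g=k], h ↦ [h], i ↦ [i], j ↦ [j], k ↦ [g=k].
For each subset V ⊆ X/∼, compute π^{-1}(V) ⊆ X and check whether π^{-1}(V) ∈ τ. V is open in τ_Q iff π^{-1}(V) ∈ τ.
  V = {}: π^{-1}(V) = ∅ ∈ τ ✓.
  V = {[g=k]}: π^{-1}(V) = {g, k} ∉ τ ✗.
  V = {[h]}: π^{-1}(V) = {h} ∉ τ ✗.
  V = {[g=k], [h]}: π^{-1}(V) = {g, h, k} ∉ τ ✗.
  V = {[i]}: π^{-1}(V) = {i} ∉ τ ✗.
  V = {[g=k], [i]}: π^{-1}(V) = {g, i, k} ∉ τ ✗.
  V = {[h], [i]}: π^{-1}(V) = {h, i} ∉ τ ✗.
  V = {[g=k], [h], [i]}: π^{-1}(V) = {g, h, i, k} ∈ τ ✓.
  V = {[j]}: π^{-1}(V) = {j} ∉ τ ✗.
  V = {[g=k], [j]}: π^{-1}(V) = {g, j, k} ∉ τ ✗.
  V = {[h], [j]}: π^{-1}(V) = {h, j} ∉ τ ✗.
  V = {[g=k], [h], [j]}: π^{-1}(V) = {g, h, j, k} ∉ τ ✗.
  V = {[i], [j]}: π^{-1}(V) = {i, j} ∉ τ ✗.
  V = {[g=k], [i], [j]}: π^{-1}(V) = {g, i, j, k} ∉ τ ✗.
  V = {[h], [i], [j]}: π^{-1}(V) = {h, i, j} ∉ τ ✗.
  V = {[g=k], [h], [i], [j]}: π^{-1}(V) = {g, h, i, j, k} ∈ τ ✓.
Open sets in the quotient: τ_Q = {{}, {[g=k], [h], [i]}, {[g=k], [h], [i], [j]}} (3 elements).


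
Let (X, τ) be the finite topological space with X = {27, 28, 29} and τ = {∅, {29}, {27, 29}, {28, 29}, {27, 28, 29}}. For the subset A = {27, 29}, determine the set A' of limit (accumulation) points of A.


A' = {27, 28}

For each x ∈ X, list the open sets U ∈ τ with x ∈ U, then check whether U ∩ (A ∖ {x}) ≠ ∅ for every such U.
  x = 27: opens ∋ x are {27, 29}, {27, 28, 29}; each meets A ∖ {27}, so x IS a limit point.
  x = 28: opens ∋ x are {28, 29}, {27, 28, 29}; each meets A ∖ {28}, so x IS a limit point.
  x = 29: open {29} ∋ x has {29} ∩ (A ∖ {29}) = ∅, so x is NOT a limit point.
Collecting: A' = {27, 28}.


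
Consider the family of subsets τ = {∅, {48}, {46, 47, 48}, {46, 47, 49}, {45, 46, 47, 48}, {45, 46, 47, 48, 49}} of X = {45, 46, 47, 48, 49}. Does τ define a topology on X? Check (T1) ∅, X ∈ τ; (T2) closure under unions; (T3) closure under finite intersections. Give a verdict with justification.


τ is NOT a topology on X.

Axiom (T1): ∅ ∈ τ? Yes; X ∈ τ? Yes.
Axiom (T2/T3): check pairwise unions and intersections of members of τ.
Counterexample for (T2): {48} ∪ {46, 47, 49} = {46, 47, 48, 49} ∉ τ. Therefore τ is NOT a topology.


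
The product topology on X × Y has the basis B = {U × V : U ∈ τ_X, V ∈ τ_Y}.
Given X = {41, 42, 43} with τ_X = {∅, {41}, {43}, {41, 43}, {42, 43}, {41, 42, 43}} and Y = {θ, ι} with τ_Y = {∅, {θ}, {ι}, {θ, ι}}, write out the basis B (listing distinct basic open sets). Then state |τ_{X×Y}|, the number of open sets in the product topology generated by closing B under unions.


Basis B = {∅ × ∅, {41} × {θ}, {41} × {ι}, {43} × {θ}, {43} × {ι}, {41} × {θ, ι}, {41, 43} × {θ}, {41, 43} × {ι}, {42, 43} × {θ}, {42, 43} × {ι}, {43} × {θ, ι}, {41, 42, 43} × {θ}, {41, 42, 43} × {ι}, {41, 43} × {θ, ι}, {42, 43} × {θ, ι}, {41, 42, 43} × {θ, ι}}; |τ_{X×Y}| = 36.

Enumerate products U × V with U ∈ τ_X, V ∈ τ_Y (deduplicated):
  ∅ × ∅ = {} (∅)
  {41} × {θ} = {(41,θ)}
  {41} × {ι} = {(41,ι)}
  {43} × {θ} = {(43,θ)}
  {43} × {ι} = {(43,ι)}
  {41} × {θ, ι} = {(41,θ), (41,ι)}
  {41, 43} × {θ} = {(41,θ), (43,θ)}
  {41, 43} × {ι} = {(41,ι), (43,ι)}
  {42, 43} × {θ} = {(42,θ), (43,θ)}
  {42, 43} × {ι} = {(42,ι), (43,ι)}
  {43} × {θ, ι} = {(43,θ), (43,ι)}
  {41, 42, 43} × {θ} = {(41,θ), (42,θ), (43,θ)}
  {41, 42, 43} × {ι} = {(41,ι), (42,ι), (43,ι)}
  {41, 43} × {θ, ι} = {(41,θ), (41,ι), (43,θ), (43,ι)}
  {42, 43} × {θ, ι} = {(42,θ), (42,ι), (43,θ), (43,ι)}
  {41, 42, 43} × {θ, ι} = {(41,θ), (41,ι), (42,θ), (42,ι), (43,θ), (43,ι)}
These 16 distinct sets form the basis B.
Close under arbitrary unions to get τ_{X×Y}; counting gives |τ_{X×Y}| = 36.


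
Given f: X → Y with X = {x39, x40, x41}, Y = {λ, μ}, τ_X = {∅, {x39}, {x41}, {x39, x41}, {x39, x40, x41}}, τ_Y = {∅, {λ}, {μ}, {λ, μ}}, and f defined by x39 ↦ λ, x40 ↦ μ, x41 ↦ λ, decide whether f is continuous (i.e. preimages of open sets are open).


f is NOT continuous.

Compute f^{-1}(U) for each U ∈ τ_Y:
  U = ∅: f^{-1}(U) = ∅ ∈ τ_X ✓.
  U = {λ}: f^{-1}(U) = {x39, x41} ∈ τ_X ✓.
  U = {μ}: f^{-1}(U) = {x40} ∉ τ_X ✗.
  U = {λ, μ}: f^{-1}(U) = {x39, x40, x41} ∈ τ_X ✓.
Found U = {μ} with f^{-1}(U) = {x40} not in τ_X. Therefore f is NOT continuous.


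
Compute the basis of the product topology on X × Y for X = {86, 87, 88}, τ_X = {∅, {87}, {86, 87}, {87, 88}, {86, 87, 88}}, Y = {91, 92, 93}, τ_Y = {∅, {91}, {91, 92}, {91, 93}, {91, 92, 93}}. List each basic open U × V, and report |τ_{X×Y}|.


Basis B = {∅ × ∅, {87} × {91}, {86, 87} × {91}, {87} × {91, 92}, {87} × {91, 93}, {87, 88} × {91}, {86, 87, 88} × {91}, {87} × {91, 92, 93}, {86, 87} × {91, 92}, {86, 87} × {91, 93}, {87, 88} × {91, 92}, {87, 88} × {91, 93}, {86, 87} × {91, 92, 93}, {86, 87, 88} × {91, 92}, {86, 87, 88} × {91, 93}, {87, 88} × {91, 92, 93}, {86, 87, 88} × {91, 92, 93}}; |τ_{X×Y}| = 48.

Enumerate products U × V with U ∈ τ_X, V ∈ τ_Y (deduplicated):
  ∅ × ∅ = {} (∅)
  {87} × {91} = {(87,91)}
  {86, 87} × {91} = {(86,91), (87,91)}
  {87} × {91, 92} = {(87,91), (87,92)}
  {87} × {91, 93} = {(87,91), (87,93)}
  {87, 88} × {91} = {(87,91), (88,91)}
  {86, 87, 88} × {91} = {(86,91), (87,91), (88,91)}
  {87} × {91, 92, 93} = {(87,91), (87,92), (87,93)}
  {86, 87} × {91, 92} = {(86,91), (86,92), (87,91), (87,92)}
  {86, 87} × {91, 93} = {(86,91), (86,93), (87,91), (87,93)}
  {87, 88} × {91, 92} = {(87,91), (87,92), (88,91), (88,92)}
  {87, 88} × {91, 93} = {(87,91), (87,93), (88,91), (88,93)}
  {86, 87} × {91, 92, 93} = {(86,91), (86,92), (86,93), (87,91), (87,92), (87,93)}
  {86, 87, 88} × {91, 92} = {(86,91), (86,92), (87,91), (87,92), (88,91), (88,92)}
  {86, 87, 88} × {91, 93} = {(86,91), (86,93), (87,91), (87,93), (88,91), (88,93)}
  {87, 88} × {91, 92, 93} = {(87,91), (87,92), (87,93), (88,91), (88,92), (88,93)}
  {86, 87, 88} × {91, 92, 93} = {(86,91), (86,92), (86,93), (87,91), (87,92), (87,93), (88,91), (88,92), (88,93)}
These 17 distinct sets form the basis B.
Close under arbitrary unions to get τ_{X×Y}; counting gives |τ_{X×Y}| = 48.


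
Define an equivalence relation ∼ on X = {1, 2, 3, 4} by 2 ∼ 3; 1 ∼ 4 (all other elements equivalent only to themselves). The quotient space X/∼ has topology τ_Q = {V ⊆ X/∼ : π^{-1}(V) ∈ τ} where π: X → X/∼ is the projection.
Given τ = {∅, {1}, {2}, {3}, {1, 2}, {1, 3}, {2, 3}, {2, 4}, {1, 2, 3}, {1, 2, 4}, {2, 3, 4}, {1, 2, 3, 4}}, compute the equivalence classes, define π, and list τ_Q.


X/∼ = {[1=4], [2=3]}; |τ_Q| = 3.

Equivalence classes: [1=4], [2=3].
Quotient map π: X → X/∼ sends 1 ↦ [1=4], 2 ↦ [2=3], 3 ↦ [2=3], 4 ↦ [1=4].
For each subset V ⊆ X/∼, compute π^{-1}(V) ⊆ X and check whether π^{-1}(V) ∈ τ. V is open in τ_Q iff π^{-1}(V) ∈ τ.
  V = {}: π^{-1}(V) = ∅ ∈ τ ✓.
  V = {[1=4]}: π^{-1}(V) = {1, 4} ∉ τ ✗.
  V = {[2=3]}: π^{-1}(V) = {2, 3} ∈ τ ✓.
  V = {[1=4], [2=3]}: π^{-1}(V) = {1, 2, 3, 4} ∈ τ ✓.
Open sets in the quotient: τ_Q = {{}, {[2=3]}, {[1=4], [2=3]}} (3 elements).


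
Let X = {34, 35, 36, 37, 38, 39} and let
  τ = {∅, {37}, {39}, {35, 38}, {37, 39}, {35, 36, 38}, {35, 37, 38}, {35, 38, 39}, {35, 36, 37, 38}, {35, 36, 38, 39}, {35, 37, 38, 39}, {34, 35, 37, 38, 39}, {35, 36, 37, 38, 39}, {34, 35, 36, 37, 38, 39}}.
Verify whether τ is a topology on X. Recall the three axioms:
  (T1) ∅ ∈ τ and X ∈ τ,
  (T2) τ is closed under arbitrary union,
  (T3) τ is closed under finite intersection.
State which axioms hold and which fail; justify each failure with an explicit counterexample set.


τ IS a topology on X.

Axiom (T1): ∅ ∈ τ? Yes; X ∈ τ? Yes.
Axiom (T2/T3): check pairwise unions and intersections of members of τ.
All pairwise intersections and unions checked — each lies in τ. Therefore τ satisfies (T1), (T2), (T3): it IS a topology on X.


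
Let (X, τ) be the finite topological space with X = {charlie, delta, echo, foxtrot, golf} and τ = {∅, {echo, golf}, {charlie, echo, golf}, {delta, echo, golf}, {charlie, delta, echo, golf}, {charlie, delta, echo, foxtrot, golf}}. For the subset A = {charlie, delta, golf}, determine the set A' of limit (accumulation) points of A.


A' = {charlie, delta, echo, foxtrot}

For each x ∈ X, list the open sets U ∈ τ with x ∈ U, then check whether U ∩ (A ∖ {x}) ≠ ∅ for every such U.
  x = charlie: opens ∋ x are {charlie, echo, golf}, {charlie, delta, echo, golf}, {charlie, delta, echo, foxtrot, golf}; each meets A ∖ {charlie}, so x IS a limit point.
  x = delta: opens ∋ x are {delta, echo, golf}, {charlie, delta, echo, golf}, {charlie, delta, echo, foxtrot, golf}; each meets A ∖ {delta}, so x IS a limit point.
  x = echo: opens ∋ x are {echo, golf}, {charlie, echo, golf}, {delta, echo, golf}, {charlie, delta, echo, golf}, {charlie, delta, echo, foxtrot, golf}; each meets A ∖ {echo}, so x IS a limit point.
  x = foxtrot: opens ∋ x are {charlie, delta, echo, foxtrot, golf}; each meets A ∖ {foxtrot}, so x IS a limit point.
  x = golf: open {echo, golf} ∋ x has {echo, golf} ∩ (A ∖ {golf}) = ∅, so x is NOT a limit point.
Collecting: A' = {charlie, delta, echo, foxtrot}.


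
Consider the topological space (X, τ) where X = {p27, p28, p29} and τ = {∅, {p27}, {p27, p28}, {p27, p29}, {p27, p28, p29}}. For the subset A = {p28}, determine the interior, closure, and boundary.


int(A) = ∅, cl(A) = {p28}, ∂A = {p28}.

Closed sets in (X, τ) are complements of opens:
  closed(X, τ) = {∅, {p28}, {p29}, {p28, p29}, {p27, p28, p29}}.
int(A) = ⋃ {U ∈ τ : U ⊆ A}. Opens contained in A: ∅.
Taking the union of these: int(A) = ∅.
cl(A) = ⋂ {C closed : A ⊆ C}. Closed sets containing A: {p28}, {p28, p29}, {p27, p28, p29}.
Intersecting these: cl(A) = {p28}.
∂A = cl(A) ∖ int(A) = {p28} ∖ ∅ = {p28}.


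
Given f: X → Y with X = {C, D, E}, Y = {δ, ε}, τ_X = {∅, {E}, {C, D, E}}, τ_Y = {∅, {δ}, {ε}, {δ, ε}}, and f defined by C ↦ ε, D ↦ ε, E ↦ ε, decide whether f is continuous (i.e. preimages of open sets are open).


f IS continuous.

Compute f^{-1}(U) for each U ∈ τ_Y:
  U = ∅: f^{-1}(U) = ∅ ∈ τ_X ✓.
  U = {δ}: f^{-1}(U) = ∅ ∈ τ_X ✓.
  U = {ε}: f^{-1}(U) = {C, D, E} ∈ τ_X ✓.
  U = {δ, ε}: f^{-1}(U) = {C, D, E} ∈ τ_X ✓.
Every preimage lies in τ_X, so f IS continuous.


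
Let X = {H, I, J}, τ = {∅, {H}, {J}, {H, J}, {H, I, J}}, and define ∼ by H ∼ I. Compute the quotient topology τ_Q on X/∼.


X/∼ = {[H=I], [J]}; |τ_Q| = 3.

Equivalence classes: [H=I], [J].
Quotient map π: X → X/∼ sends H ↦ [H=I], I ↦ [H=I], J ↦ [J].
For each subset V ⊆ X/∼, compute π^{-1}(V) ⊆ X and check whether π^{-1}(V) ∈ τ. V is open in τ_Q iff π^{-1}(V) ∈ τ.
  V = {}: π^{-1}(V) = ∅ ∈ τ ✓.
  V = {[H=I]}: π^{-1}(V) = {H, I} ∉ τ ✗.
  V = {[J]}: π^{-1}(V) = {J} ∈ τ ✓.
  V = {[H=I], [J]}: π^{-1}(V) = {H, I, J} ∈ τ ✓.
Open sets in the quotient: τ_Q = {{}, {[J]}, {[H=I], [J]}} (3 elements).


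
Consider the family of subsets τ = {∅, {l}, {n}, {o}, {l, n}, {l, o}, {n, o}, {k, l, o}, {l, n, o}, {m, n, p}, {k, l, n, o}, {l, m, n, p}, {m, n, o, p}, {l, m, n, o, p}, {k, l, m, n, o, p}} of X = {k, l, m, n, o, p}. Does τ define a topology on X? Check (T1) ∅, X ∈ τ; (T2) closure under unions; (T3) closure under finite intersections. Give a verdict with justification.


τ IS a topology on X.

Axiom (T1): ∅ ∈ τ? Yes; X ∈ τ? Yes.
Axiom (T2/T3): check pairwise unions and intersections of members of τ.
All pairwise intersections and unions checked — each lies in τ. Therefore τ satisfies (T1), (T2), (T3): it IS a topology on X.


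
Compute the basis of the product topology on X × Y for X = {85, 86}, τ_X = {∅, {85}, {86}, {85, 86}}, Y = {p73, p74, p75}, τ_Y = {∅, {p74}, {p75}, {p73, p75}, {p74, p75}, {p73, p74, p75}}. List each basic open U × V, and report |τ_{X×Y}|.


Basis B = {∅ × ∅, {85} × {p74}, {85} × {p75}, {86} × {p74}, {86} × {p75}, {85} × {p73, p75}, {85} × {p74, p75}, {85, 86} × {p74}, {85, 86} × {p75}, {86} × {p73, p75}, {86} × {p74, p75}, {85} × {p73, p74, p75}, {86} × {p73, p74, p75}, {85, 86} × {p73, p75}, {85, 86} × {p74, p75}, {85, 86} × {p73, p74, p75}}; |τ_{X×Y}| = 36.

Enumerate products U × V with U ∈ τ_X, V ∈ τ_Y (deduplicated):
  ∅ × ∅ = {} (∅)
  {85} × {p74} = {(85,p74)}
  {85} × {p75} = {(85,p75)}
  {86} × {p74} = {(86,p74)}
  {86} × {p75} = {(86,p75)}
  {85} × {p73, p75} = {(85,p73), (85,p75)}
  {85} × {p74, p75} = {(85,p74), (85,p75)}
  {85, 86} × {p74} = {(85,p74), (86,p74)}
  {85, 86} × {p75} = {(85,p75), (86,p75)}
  {86} × {p73, p75} = {(86,p73), (86,p75)}
  {86} × {p74, p75} = {(86,p74), (86,p75)}
  {85} × {p73, p74, p75} = {(85,p73), (85,p74), (85,p75)}
  {86} × {p73, p74, p75} = {(86,p73), (86,p74), (86,p75)}
  {85, 86} × {p73, p75} = {(85,p73), (85,p75), (86,p73), (86,p75)}
  {85, 86} × {p74, p75} = {(85,p74), (85,p75), (86,p74), (86,p75)}
  {85, 86} × {p73, p74, p75} = {(85,p73), (85,p74), (85,p75), (86,p73), (86,p74), (86,p75)}
These 16 distinct sets form the basis B.
Close under arbitrary unions to get τ_{X×Y}; counting gives |τ_{X×Y}| = 36.


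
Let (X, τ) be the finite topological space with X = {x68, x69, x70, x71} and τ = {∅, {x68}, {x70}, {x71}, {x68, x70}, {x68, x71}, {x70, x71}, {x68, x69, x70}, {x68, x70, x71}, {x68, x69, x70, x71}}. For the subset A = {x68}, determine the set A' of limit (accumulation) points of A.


A' = {x69}

For each x ∈ X, list the open sets U ∈ τ with x ∈ U, then check whether U ∩ (A ∖ {x}) ≠ ∅ for every such U.
  x = x68: open {x68} ∋ x has {x68} ∩ (A ∖ {x68}) = ∅, so x is NOT a limit point.
  x = x69: opens ∋ x are {x68, x69, x70}, {x68, x69, x70, x71}; each meets A ∖ {x69}, so x IS a limit point.
  x = x70: open {x70} ∋ x has {x70} ∩ (A ∖ {x70}) = ∅, so x is NOT a limit point.
  x = x71: open {x71} ∋ x has {x71} ∩ (A ∖ {x71}) = ∅, so x is NOT a limit point.
Collecting: A' = {x69}.


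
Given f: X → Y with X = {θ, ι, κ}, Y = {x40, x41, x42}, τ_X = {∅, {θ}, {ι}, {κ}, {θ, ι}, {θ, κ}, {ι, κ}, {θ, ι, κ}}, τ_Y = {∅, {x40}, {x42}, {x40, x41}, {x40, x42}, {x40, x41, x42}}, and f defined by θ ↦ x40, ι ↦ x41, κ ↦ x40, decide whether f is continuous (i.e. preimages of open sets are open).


f IS continuous.

Compute f^{-1}(U) for each U ∈ τ_Y:
  U = ∅: f^{-1}(U) = ∅ ∈ τ_X ✓.
  U = {x40}: f^{-1}(U) = {θ, κ} ∈ τ_X ✓.
  U = {x42}: f^{-1}(U) = ∅ ∈ τ_X ✓.
  U = {x40, x41}: f^{-1}(U) = {θ, ι, κ} ∈ τ_X ✓.
  U = {x40, x42}: f^{-1}(U) = {θ, κ} ∈ τ_X ✓.
  U = {x40, x41, x42}: f^{-1}(U) = {θ, ι, κ} ∈ τ_X ✓.
Every preimage lies in τ_X, so f IS continuous.


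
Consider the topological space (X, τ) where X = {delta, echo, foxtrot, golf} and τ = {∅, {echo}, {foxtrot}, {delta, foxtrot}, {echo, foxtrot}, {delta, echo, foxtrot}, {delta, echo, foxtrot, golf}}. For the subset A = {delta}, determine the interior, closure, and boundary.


int(A) = ∅, cl(A) = {delta, golf}, ∂A = {delta, golf}.

Closed sets in (X, τ) are complements of opens:
  closed(X, τ) = {∅, {golf}, {delta, golf}, {echo, golf}, {delta, echo, golf}, {delta, foxtrot, golf}, {delta, echo, foxtrot, golf}}.
int(A) = ⋃ {U ∈ τ : U ⊆ A}. Opens contained in A: ∅.
Taking the union of these: int(A) = ∅.
cl(A) = ⋂ {C closed : A ⊆ C}. Closed sets containing A: {delta, golf}, {delta, echo, golf}, {delta, foxtrot, golf}, {delta, echo, foxtrot, golf}.
Intersecting these: cl(A) = {delta, golf}.
∂A = cl(A) ∖ int(A) = {delta, golf} ∖ ∅ = {delta, golf}.


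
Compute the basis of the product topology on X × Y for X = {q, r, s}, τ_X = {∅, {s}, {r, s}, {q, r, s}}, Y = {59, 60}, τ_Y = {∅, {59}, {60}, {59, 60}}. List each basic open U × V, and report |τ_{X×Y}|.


Basis B = {∅ × ∅, {s} × {59}, {s} × {60}, {r, s} × {59}, {r, s} × {60}, {s} × {59, 60}, {q, r, s} × {59}, {q, r, s} × {60}, {r, s} × {59, 60}, {q, r, s} × {59, 60}}; |τ_{X×Y}| = 16.

Enumerate products U × V with U ∈ τ_X, V ∈ τ_Y (deduplicated):
  ∅ × ∅ = {} (∅)
  {s} × {59} = {(s,59)}
  {s} × {60} = {(s,60)}
  {r, s} × {59} = {(r,59), (s,59)}
  {r, s} × {60} = {(r,60), (s,60)}
  {s} × {59, 60} = {(s,59), (s,60)}
  {q, r, s} × {59} = {(q,59), (r,59), (s,59)}
  {q, r, s} × {60} = {(q,60), (r,60), (s,60)}
  {r, s} × {59, 60} = {(r,59), (r,60), (s,59), (s,60)}
  {q, r, s} × {59, 60} = {(q,59), (q,60), (r,59), (r,60), (s,59), (s,60)}
These 10 distinct sets form the basis B.
Close under arbitrary unions to get τ_{X×Y}; counting gives |τ_{X×Y}| = 16.


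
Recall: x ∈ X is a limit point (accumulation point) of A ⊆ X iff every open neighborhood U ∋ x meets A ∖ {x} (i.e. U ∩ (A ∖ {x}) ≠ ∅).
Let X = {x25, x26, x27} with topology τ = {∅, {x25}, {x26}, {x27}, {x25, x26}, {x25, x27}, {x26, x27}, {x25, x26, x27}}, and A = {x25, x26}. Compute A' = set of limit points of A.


A' = ∅

For each x ∈ X, list the open sets U ∈ τ with x ∈ U, then check whether U ∩ (A ∖ {x}) ≠ ∅ for every such U.
  x = x25: open {x25} ∋ x has {x25} ∩ (A ∖ {x25}) = ∅, so x is NOT a limit point.
  x = x26: open {x26} ∋ x has {x26} ∩ (A ∖ {x26}) = ∅, so x is NOT a limit point.
  x = x27: open {x27} ∋ x has {x27} ∩ (A ∖ {x27}) = ∅, so x is NOT a limit point.
Collecting: A' = ∅.


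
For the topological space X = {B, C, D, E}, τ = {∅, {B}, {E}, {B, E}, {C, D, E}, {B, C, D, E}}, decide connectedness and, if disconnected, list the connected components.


(X, τ) is disconnected; components = [{B}, {C, D, E}].

Find clopen sets (U ∈ τ with X ∖ U ∈ τ):
  U = ∅, X ∖ U = {B, C, D, E} — both open, so U is clopen.
  U = {B}, X ∖ U = {C, D, E} — both open, so U is clopen.
  U = {C, D, E}, X ∖ U = {B} — both open, so U is clopen.
  U = {B, C, D, E}, X ∖ U = ∅ — both open, so U is clopen.
Nontrivial clopen(s) exist: e.g. {C, D, E}. So (X, τ) is disconnected.
Compute connected components by grouping points that agree on all clopens:
  component: {B}
  component: {C, D, E}


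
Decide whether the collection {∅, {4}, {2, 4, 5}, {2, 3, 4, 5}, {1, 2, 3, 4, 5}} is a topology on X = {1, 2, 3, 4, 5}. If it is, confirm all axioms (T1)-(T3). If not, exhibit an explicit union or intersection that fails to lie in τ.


τ IS a topology on X.

Axiom (T1): ∅ ∈ τ? Yes; X ∈ τ? Yes.
Axiom (T2/T3): check pairwise unions and intersections of members of τ.
All pairwise intersections and unions checked — each lies in τ. Therefore τ satisfies (T1), (T2), (T3): it IS a topology on X.


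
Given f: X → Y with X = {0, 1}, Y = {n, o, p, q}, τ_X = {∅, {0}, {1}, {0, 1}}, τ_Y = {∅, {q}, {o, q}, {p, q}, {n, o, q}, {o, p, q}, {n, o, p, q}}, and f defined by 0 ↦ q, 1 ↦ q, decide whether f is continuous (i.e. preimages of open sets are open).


f IS continuous.

Compute f^{-1}(U) for each U ∈ τ_Y:
  U = ∅: f^{-1}(U) = ∅ ∈ τ_X ✓.
  U = {q}: f^{-1}(U) = {0, 1} ∈ τ_X ✓.
  U = {o, q}: f^{-1}(U) = {0, 1} ∈ τ_X ✓.
  U = {p, q}: f^{-1}(U) = {0, 1} ∈ τ_X ✓.
  U = {n, o, q}: f^{-1}(U) = {0, 1} ∈ τ_X ✓.
  U = {o, p, q}: f^{-1}(U) = {0, 1} ∈ τ_X ✓.
  U = {n, o, p, q}: f^{-1}(U) = {0, 1} ∈ τ_X ✓.
Every preimage lies in τ_X, so f IS continuous.


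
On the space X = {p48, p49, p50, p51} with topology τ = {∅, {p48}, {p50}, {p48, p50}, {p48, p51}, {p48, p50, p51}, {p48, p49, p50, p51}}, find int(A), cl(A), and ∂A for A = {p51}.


int(A) = ∅, cl(A) = {p49, p51}, ∂A = {p49, p51}.

Closed sets in (X, τ) are complements of opens:
  closed(X, τ) = {∅, {p49}, {p49, p50}, {p49, p51}, {p48, p49, p51}, {p49, p50, p51}, {p48, p49, p50, p51}}.
int(A) = ⋃ {U ∈ τ : U ⊆ A}. Opens contained in A: ∅.
Taking the union of these: int(A) = ∅.
cl(A) = ⋂ {C closed : A ⊆ C}. Closed sets containing A: {p49, p51}, {p48, p49, p51}, {p49, p50, p51}, {p48, p49, p50, p51}.
Intersecting these: cl(A) = {p49, p51}.
∂A = cl(A) ∖ int(A) = {p49, p51} ∖ ∅ = {p49, p51}.


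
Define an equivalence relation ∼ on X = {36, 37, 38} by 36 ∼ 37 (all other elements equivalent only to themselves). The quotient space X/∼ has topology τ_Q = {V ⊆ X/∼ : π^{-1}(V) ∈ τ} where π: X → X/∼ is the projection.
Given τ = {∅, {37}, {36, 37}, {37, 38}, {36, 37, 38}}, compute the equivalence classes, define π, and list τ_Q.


X/∼ = {[36=37], [38]}; |τ_Q| = 3.

Equivalence classes: [36=37], [38].
Quotient map π: X → X/∼ sends 36 ↦ [36=37], 37 ↦ [36=37], 38 ↦ [38].
For each subset V ⊆ X/∼, compute π^{-1}(V) ⊆ X and check whether π^{-1}(V) ∈ τ. V is open in τ_Q iff π^{-1}(V) ∈ τ.
  V = {}: π^{-1}(V) = ∅ ∈ τ ✓.
  V = {[36=37]}: π^{-1}(V) = {36, 37} ∈ τ ✓.
  V = {[38]}: π^{-1}(V) = {38} ∉ τ ✗.
  V = {[36=37], [38]}: π^{-1}(V) = {36, 37, 38} ∈ τ ✓.
Open sets in the quotient: τ_Q = {{}, {[36=37]}, {[36=37], [38]}} (3 elements).


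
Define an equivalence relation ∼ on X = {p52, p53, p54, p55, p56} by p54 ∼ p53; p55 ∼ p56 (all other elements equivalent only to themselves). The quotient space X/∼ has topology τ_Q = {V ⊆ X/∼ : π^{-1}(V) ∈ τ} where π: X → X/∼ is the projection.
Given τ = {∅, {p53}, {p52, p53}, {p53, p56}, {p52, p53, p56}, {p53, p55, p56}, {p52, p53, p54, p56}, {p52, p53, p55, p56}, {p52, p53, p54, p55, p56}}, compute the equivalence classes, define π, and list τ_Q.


X/∼ = {[p52], [p53=p54], [p55=p56]}; |τ_Q| = 2.

Equivalence classes: [p52], [p53=p54], [p55=p56].
Quotient map π: X → X/∼ sends p52 ↦ [p52], p53 ↦ [p53=p54], p54 ↦ [p53=p54], p55 ↦ [p55=p56], p56 ↦ [p55=p56].
For each subset V ⊆ X/∼, compute π^{-1}(V) ⊆ X and check whether π^{-1}(V) ∈ τ. V is open in τ_Q iff π^{-1}(V) ∈ τ.
  V = {}: π^{-1}(V) = ∅ ∈ τ ✓.
  V = {[p52]}: π^{-1}(V) = {p52} ∉ τ ✗.
  V = {[p53=p54]}: π^{-1}(V) = {p53, p54} ∉ τ ✗.
  V = {[p52], [p53=p54]}: π^{-1}(V) = {p52, p53, p54} ∉ τ ✗.
  V = {[p55=p56]}: π^{-1}(V) = {p55, p56} ∉ τ ✗.
  V = {[p52], [p55=p56]}: π^{-1}(V) = {p52, p55, p56} ∉ τ ✗.
  V = {[p53=p54], [p55=p56]}: π^{-1}(V) = {p53, p54, p55, p56} ∉ τ ✗.
  V = {[p52], [p53=p54], [p55=p56]}: π^{-1}(V) = {p52, p53, p54, p55, p56} ∈ τ ✓.
Open sets in the quotient: τ_Q = {{}, {[p52], [p53=p54], [p55=p56]}} (2 elements).


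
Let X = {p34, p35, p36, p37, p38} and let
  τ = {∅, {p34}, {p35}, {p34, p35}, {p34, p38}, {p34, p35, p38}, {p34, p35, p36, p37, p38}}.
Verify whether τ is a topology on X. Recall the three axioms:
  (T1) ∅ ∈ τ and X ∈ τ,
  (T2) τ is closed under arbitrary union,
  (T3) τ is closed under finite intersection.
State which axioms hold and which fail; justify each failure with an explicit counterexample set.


τ IS a topology on X.

Axiom (T1): ∅ ∈ τ? Yes; X ∈ τ? Yes.
Axiom (T2/T3): check pairwise unions and intersections of members of τ.
All pairwise intersections and unions checked — each lies in τ. Therefore τ satisfies (T1), (T2), (T3): it IS a topology on X.


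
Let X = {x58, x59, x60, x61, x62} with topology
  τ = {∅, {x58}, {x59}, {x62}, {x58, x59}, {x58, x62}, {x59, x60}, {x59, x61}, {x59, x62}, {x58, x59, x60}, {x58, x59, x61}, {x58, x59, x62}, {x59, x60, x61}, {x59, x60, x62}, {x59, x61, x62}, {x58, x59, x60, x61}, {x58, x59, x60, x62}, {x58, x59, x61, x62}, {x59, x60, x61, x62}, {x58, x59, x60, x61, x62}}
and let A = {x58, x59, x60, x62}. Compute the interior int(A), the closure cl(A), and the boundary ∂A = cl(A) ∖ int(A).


int(A) = {x58, x59, x60, x62}, cl(A) = {x58, x59, x60, x61, x62}, ∂A = {x61}.

Closed sets in (X, τ) are complements of opens:
  closed(X, τ) = {∅, {x58}, {x60}, {x61}, {x62}, {x58, x60}, {x58, x61}, {x58, x62}, {x60, x61}, {x60, x62}, {x61, x62}, {x58, x60, x61}, {x58, x60, x62}, {x58, x61, x62}, {x59, x60, x61}, {x60, x61, x62}, {x58, x59, x60, x61}, {x58, x60, x61, x62}, {x59, x60, x61, x62}, {x58, x59, x60, x61, x62}}.
int(A) = ⋃ {U ∈ τ : U ⊆ A}. Opens contained in A: ∅, {x58}, {x59}, {x62}, {x58, x59}, {x58, x62}, {x59, x60}, {x59, x62}, {x58, x59, x60}, {x58, x59, x62}, {x59, x60, x62}, {x58, x59, x60, x62}.
Taking the union of these: int(A) = {x58, x59, x60, x62}.
cl(A) = ⋂ {C closed : A ⊆ C}. Closed sets containing A: {x58, x59, x60, x61, x62}.
Intersecting these: cl(A) = {x58, x59, x60, x61, x62}.
∂A = cl(A) ∖ int(A) = {x58, x59, x60, x61, x62} ∖ {x58, x59, x60, x62} = {x61}.


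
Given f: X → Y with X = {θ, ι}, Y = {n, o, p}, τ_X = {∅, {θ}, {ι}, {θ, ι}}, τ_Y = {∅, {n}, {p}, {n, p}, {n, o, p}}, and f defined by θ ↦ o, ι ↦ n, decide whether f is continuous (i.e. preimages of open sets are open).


f IS continuous.

Compute f^{-1}(U) for each U ∈ τ_Y:
  U = ∅: f^{-1}(U) = ∅ ∈ τ_X ✓.
  U = {n}: f^{-1}(U) = {ι} ∈ τ_X ✓.
  U = {p}: f^{-1}(U) = ∅ ∈ τ_X ✓.
  U = {n, p}: f^{-1}(U) = {ι} ∈ τ_X ✓.
  U = {n, o, p}: f^{-1}(U) = {θ, ι} ∈ τ_X ✓.
Every preimage lies in τ_X, so f IS continuous.


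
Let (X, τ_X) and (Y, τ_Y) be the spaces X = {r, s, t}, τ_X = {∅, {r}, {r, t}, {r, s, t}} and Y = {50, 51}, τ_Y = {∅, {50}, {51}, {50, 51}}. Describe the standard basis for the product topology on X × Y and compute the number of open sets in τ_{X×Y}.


Basis B = {∅ × ∅, {r} × {50}, {r} × {51}, {r} × {50, 51}, {r, t} × {50}, {r, t} × {51}, {r, s, t} × {50}, {r, s, t} × {51}, {r, t} × {50, 51}, {r, s, t} × {50, 51}}; |τ_{X×Y}| = 16.

Enumerate products U × V with U ∈ τ_X, V ∈ τ_Y (deduplicated):
  ∅ × ∅ = {} (∅)
  {r} × {50} = {(r,50)}
  {r} × {51} = {(r,51)}
  {r} × {50, 51} = {(r,50), (r,51)}
  {r, t} × {50} = {(r,50), (t,50)}
  {r, t} × {51} = {(r,51), (t,51)}
  {r, s, t} × {50} = {(r,50), (s,50), (t,50)}
  {r, s, t} × {51} = {(r,51), (s,51), (t,51)}
  {r, t} × {50, 51} = {(r,50), (r,51), (t,50), (t,51)}
  {r, s, t} × {50, 51} = {(r,50), (r,51), (s,50), (s,51), (t,50), (t,51)}
These 10 distinct sets form the basis B.
Close under arbitrary unions to get τ_{X×Y}; counting gives |τ_{X×Y}| = 16.


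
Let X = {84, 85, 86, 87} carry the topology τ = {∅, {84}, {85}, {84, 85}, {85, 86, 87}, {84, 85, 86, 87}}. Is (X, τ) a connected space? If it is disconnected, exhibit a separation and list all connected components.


(X, τ) is disconnected; components = [{84}, {85, 86, 87}].

Find clopen sets (U ∈ τ with X ∖ U ∈ τ):
  U = ∅, X ∖ U = {84, 85, 86, 87} — both open, so U is clopen.
  U = {84}, X ∖ U = {85, 86, 87} — both open, so U is clopen.
  U = {85, 86, 87}, X ∖ U = {84} — both open, so U is clopen.
  U = {84, 85, 86, 87}, X ∖ U = ∅ — both open, so U is clopen.
Nontrivial clopen(s) exist: e.g. {84}. So (X, τ) is disconnected.
Compute connected components by grouping points that agree on all clopens:
  component: {84}
  component: {85, 86, 87}


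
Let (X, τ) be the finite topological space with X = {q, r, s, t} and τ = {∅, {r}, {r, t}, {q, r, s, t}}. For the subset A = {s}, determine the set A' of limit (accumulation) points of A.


A' = {q}

For each x ∈ X, list the open sets U ∈ τ with x ∈ U, then check whether U ∩ (A ∖ {x}) ≠ ∅ for every such U.
  x = q: opens ∋ x are {q, r, s, t}; each meets A ∖ {q}, so x IS a limit point.
  x = r: open {r} ∋ x has {r} ∩ (A ∖ {r}) = ∅, so x is NOT a limit point.
  x = s: open {q, r, s, t} ∋ x has {q, r, s, t} ∩ (A ∖ {s}) = ∅, so x is NOT a limit point.
  x = t: open {r, t} ∋ x has {r, t} ∩ (A ∖ {t}) = ∅, so x is NOT a limit point.
Collecting: A' = {q}.


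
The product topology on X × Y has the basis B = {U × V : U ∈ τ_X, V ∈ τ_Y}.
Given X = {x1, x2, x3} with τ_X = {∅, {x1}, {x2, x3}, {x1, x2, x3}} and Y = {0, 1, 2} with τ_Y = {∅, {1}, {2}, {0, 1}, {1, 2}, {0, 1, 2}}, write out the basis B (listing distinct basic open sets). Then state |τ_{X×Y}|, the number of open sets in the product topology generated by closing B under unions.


Basis B = {∅ × ∅, {x1} × {1}, {x1} × {2}, {x1} × {0, 1}, {x1} × {1, 2}, {x2, x3} × {1}, {x2, x3} × {2}, {x1} × {0, 1, 2}, {x1, x2, x3} × {1}, {x1, x2, x3} × {2}, {x2, x3} × {0, 1}, {x2, x3} × {1, 2}, {x1, x2, x3} × {0, 1}, {x1, x2, x3} × {1, 2}, {x2, x3} × {0, 1, 2}, {x1, x2, x3} × {0, 1, 2}}; |τ_{X×Y}| = 36.

Enumerate products U × V with U ∈ τ_X, V ∈ τ_Y (deduplicated):
  ∅ × ∅ = {} (∅)
  {x1} × {1} = {(x1,1)}
  {x1} × {2} = {(x1,2)}
  {x1} × {0, 1} = {(x1,0), (x1,1)}
  {x1} × {1, 2} = {(x1,1), (x1,2)}
  {x2, x3} × {1} = {(x2,1), (x3,1)}
  {x2, x3} × {2} = {(x2,2), (x3,2)}
  {x1} × {0, 1, 2} = {(x1,0), (x1,1), (x1,2)}
  {x1, x2, x3} × {1} = {(x1,1), (x2,1), (x3,1)}
  {x1, x2, x3} × {2} = {(x1,2), (x2,2), (x3,2)}
  {x2, x3} × {0, 1} = {(x2,0), (x2,1), (x3,0), (x3,1)}
  {x2, x3} × {1, 2} = {(x2,1), (x2,2), (x3,1), (x3,2)}
  {x1, x2, x3} × {0, 1} = {(x1,0), (x1,1), (x2,0), (x2,1), (x3,0), (x3,1)}
  {x1, x2, x3} × {1, 2} = {(x1,1), (x1,2), (x2,1), (x2,2), (x3,1), (x3,2)}
  {x2, x3} × {0, 1, 2} = {(x2,0), (x2,1), (x2,2), (x3,0), (x3,1), (x3,2)}
  {x1, x2, x3} × {0, 1, 2} = {(x1,0), (x1,1), (x1,2), (x2,0), (x2,1), (x2,2), (x3,0), (x3,1), (x3,2)}
These 16 distinct sets form the basis B.
Close under arbitrary unions to get τ_{X×Y}; counting gives |τ_{X×Y}| = 36.


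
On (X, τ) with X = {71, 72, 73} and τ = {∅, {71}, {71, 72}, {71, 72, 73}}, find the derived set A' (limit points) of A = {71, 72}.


A' = {72, 73}

For each x ∈ X, list the open sets U ∈ τ with x ∈ U, then check whether U ∩ (A ∖ {x}) ≠ ∅ for every such U.
  x = 71: open {71} ∋ x has {71} ∩ (A ∖ {71}) = ∅, so x is NOT a limit point.
  x = 72: opens ∋ x are {71, 72}, {71, 72, 73}; each meets A ∖ {72}, so x IS a limit point.
  x = 73: opens ∋ x are {71, 72, 73}; each meets A ∖ {73}, so x IS a limit point.
Collecting: A' = {72, 73}.


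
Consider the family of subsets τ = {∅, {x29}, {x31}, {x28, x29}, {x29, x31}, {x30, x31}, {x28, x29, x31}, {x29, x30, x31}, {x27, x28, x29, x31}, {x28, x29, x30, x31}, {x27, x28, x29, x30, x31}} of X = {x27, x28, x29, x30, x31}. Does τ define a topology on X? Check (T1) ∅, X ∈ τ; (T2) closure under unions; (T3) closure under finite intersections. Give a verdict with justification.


τ IS a topology on X.

Axiom (T1): ∅ ∈ τ? Yes; X ∈ τ? Yes.
Axiom (T2/T3): check pairwise unions and intersections of members of τ.
All pairwise intersections and unions checked — each lies in τ. Therefore τ satisfies (T1), (T2), (T3): it IS a topology on X.


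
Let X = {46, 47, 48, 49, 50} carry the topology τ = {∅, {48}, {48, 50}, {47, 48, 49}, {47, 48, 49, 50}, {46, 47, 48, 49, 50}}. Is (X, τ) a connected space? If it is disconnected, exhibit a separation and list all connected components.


(X, τ) is connected.

Find clopen sets (U ∈ τ with X ∖ U ∈ τ):
  U = ∅, X ∖ U = {46, 47, 48, 49, 50} — both open, so U is clopen.
  U = {46, 47, 48, 49, 50}, X ∖ U = ∅ — both open, so U is clopen.
Only trivial clopens (∅ and X) exist, so (X, τ) is connected.
Compute connected components by grouping points that agree on all clopens:
  component: {46, 47, 48, 49, 50}


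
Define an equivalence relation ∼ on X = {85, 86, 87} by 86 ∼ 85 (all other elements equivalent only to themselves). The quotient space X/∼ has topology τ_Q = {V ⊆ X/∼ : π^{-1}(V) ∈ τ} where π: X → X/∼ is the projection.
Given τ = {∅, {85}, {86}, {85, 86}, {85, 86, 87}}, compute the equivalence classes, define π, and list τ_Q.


X/∼ = {[85=86], [87]}; |τ_Q| = 3.

Equivalence classes: [85=86], [87].
Quotient map π: X → X/∼ sends 85 ↦ [85=86], 86 ↦ [85=86], 87 ↦ [87].
For each subset V ⊆ X/∼, compute π^{-1}(V) ⊆ X and check whether π^{-1}(V) ∈ τ. V is open in τ_Q iff π^{-1}(V) ∈ τ.
  V = {}: π^{-1}(V) = ∅ ∈ τ ✓.
  V = {[85=86]}: π^{-1}(V) = {85, 86} ∈ τ ✓.
  V = {[87]}: π^{-1}(V) = {87} ∉ τ ✗.
  V = {[85=86], [87]}: π^{-1}(V) = {85, 86, 87} ∈ τ ✓.
Open sets in the quotient: τ_Q = {{}, {[85=86]}, {[85=86], [87]}} (3 elements).


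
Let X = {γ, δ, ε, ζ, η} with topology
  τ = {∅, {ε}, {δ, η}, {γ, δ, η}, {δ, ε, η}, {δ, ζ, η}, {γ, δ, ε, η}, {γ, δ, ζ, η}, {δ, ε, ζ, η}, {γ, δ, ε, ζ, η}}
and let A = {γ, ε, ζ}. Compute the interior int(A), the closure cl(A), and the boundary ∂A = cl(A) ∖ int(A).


int(A) = {ε}, cl(A) = {γ, ε, ζ}, ∂A = {γ, ζ}.

Closed sets in (X, τ) are complements of opens:
  closed(X, τ) = {∅, {γ}, {ε}, {ζ}, {γ, ε}, {γ, ζ}, {ε, ζ}, {γ, ε, ζ}, {γ, δ, ζ, η}, {γ, δ, ε, ζ, η}}.
int(A) = ⋃ {U ∈ τ : U ⊆ A}. Opens contained in A: ∅, {ε}.
Taking the union of these: int(A) = {ε}.
cl(A) = ⋂ {C closed : A ⊆ C}. Closed sets containing A: {γ, ε, ζ}, {γ, δ, ε, ζ, η}.
Intersecting these: cl(A) = {γ, ε, ζ}.
∂A = cl(A) ∖ int(A) = {γ, ε, ζ} ∖ {ε} = {γ, ζ}.


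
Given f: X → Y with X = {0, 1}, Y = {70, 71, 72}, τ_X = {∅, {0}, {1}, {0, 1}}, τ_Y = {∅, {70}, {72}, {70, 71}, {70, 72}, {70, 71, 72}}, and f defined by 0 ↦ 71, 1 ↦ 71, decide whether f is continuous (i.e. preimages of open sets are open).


f IS continuous.

Compute f^{-1}(U) for each U ∈ τ_Y:
  U = ∅: f^{-1}(U) = ∅ ∈ τ_X ✓.
  U = {70}: f^{-1}(U) = ∅ ∈ τ_X ✓.
  U = {72}: f^{-1}(U) = ∅ ∈ τ_X ✓.
  U = {70, 71}: f^{-1}(U) = {0, 1} ∈ τ_X ✓.
  U = {70, 72}: f^{-1}(U) = ∅ ∈ τ_X ✓.
  U = {70, 71, 72}: f^{-1}(U) = {0, 1} ∈ τ_X ✓.
Every preimage lies in τ_X, so f IS continuous.


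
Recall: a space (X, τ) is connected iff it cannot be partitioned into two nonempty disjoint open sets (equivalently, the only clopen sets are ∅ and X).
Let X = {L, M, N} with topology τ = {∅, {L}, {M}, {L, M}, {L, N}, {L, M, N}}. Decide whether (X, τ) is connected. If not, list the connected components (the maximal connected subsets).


(X, τ) is disconnected; components = [{M}, {L, N}].

Find clopen sets (U ∈ τ with X ∖ U ∈ τ):
  U = ∅, X ∖ U = {L, M, N} — both open, so U is clopen.
  U = {M}, X ∖ U = {L, N} — both open, so U is clopen.
  U = {L, N}, X ∖ U = {M} — both open, so U is clopen.
  U = {L, M, N}, X ∖ U = ∅ — both open, so U is clopen.
Nontrivial clopen(s) exist: e.g. {M}. So (X, τ) is disconnected.
Compute connected components by grouping points that agree on all clopens:
  component: {M}
  component: {L, N}


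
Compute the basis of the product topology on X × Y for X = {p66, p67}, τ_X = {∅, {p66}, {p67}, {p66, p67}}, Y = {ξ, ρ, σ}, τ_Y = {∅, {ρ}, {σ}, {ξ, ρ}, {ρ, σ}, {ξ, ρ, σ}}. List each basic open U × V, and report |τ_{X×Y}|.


Basis B = {∅ × ∅, {p66} × {ρ}, {p66} × {σ}, {p67} × {ρ}, {p67} × {σ}, {p66} × {ξ, ρ}, {p66} × {ρ, σ}, {p66, p67} × {ρ}, {p66, p67} × {σ}, {p67} × {ξ, ρ}, {p67} × {ρ, σ}, {p66} × {ξ, ρ, σ}, {p67} × {ξ, ρ, σ}, {p66, p67} × {ξ, ρ}, {p66, p67} × {ρ, σ}, {p66, p67} × {ξ, ρ, σ}}; |τ_{X×Y}| = 36.

Enumerate products U × V with U ∈ τ_X, V ∈ τ_Y (deduplicated):
  ∅ × ∅ = {} (∅)
  {p66} × {ρ} = {(p66,ρ)}
  {p66} × {σ} = {(p66,σ)}
  {p67} × {ρ} = {(p67,ρ)}
  {p67} × {σ} = {(p67,σ)}
  {p66} × {ξ, ρ} = {(p66,ξ), (p66,ρ)}
  {p66} × {ρ, σ} = {(p66,ρ), (p66,σ)}
  {p66, p67} × {ρ} = {(p66,ρ), (p67,ρ)}
  {p66, p67} × {σ} = {(p66,σ), (p67,σ)}
  {p67} × {ξ, ρ} = {(p67,ξ), (p67,ρ)}
  {p67} × {ρ, σ} = {(p67,ρ), (p67,σ)}
  {p66} × {ξ, ρ, σ} = {(p66,ξ), (p66,ρ), (p66,σ)}
  {p67} × {ξ, ρ, σ} = {(p67,ξ), (p67,ρ), (p67,σ)}
  {p66, p67} × {ξ, ρ} = {(p66,ξ), (p66,ρ), (p67,ξ), (p67,ρ)}
  {p66, p67} × {ρ, σ} = {(p66,ρ), (p66,σ), (p67,ρ), (p67,σ)}
  {p66, p67} × {ξ, ρ, σ} = {(p66,ξ), (p66,ρ), (p66,σ), (p67,ξ), (p67,ρ), (p67,σ)}
These 16 distinct sets form the basis B.
Close under arbitrary unions to get τ_{X×Y}; counting gives |τ_{X×Y}| = 36.


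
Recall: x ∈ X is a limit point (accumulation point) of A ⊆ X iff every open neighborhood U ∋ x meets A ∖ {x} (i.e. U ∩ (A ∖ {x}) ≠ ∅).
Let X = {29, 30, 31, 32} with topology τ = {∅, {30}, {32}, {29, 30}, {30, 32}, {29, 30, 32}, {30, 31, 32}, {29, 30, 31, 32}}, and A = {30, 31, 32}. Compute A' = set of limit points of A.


A' = {29, 31}

For each x ∈ X, list the open sets U ∈ τ with x ∈ U, then check whether U ∩ (A ∖ {x}) ≠ ∅ for every such U.
  x = 29: opens ∋ x are {29, 30}, {29, 30, 32}, {29, 30, 31, 32}; each meets A ∖ {29}, so x IS a limit point.
  x = 30: open {30} ∋ x has {30} ∩ (A ∖ {30}) = ∅, so x is NOT a limit point.
  x = 31: opens ∋ x are {30, 31, 32}, {29, 30, 31, 32}; each meets A ∖ {31}, so x IS a limit point.
  x = 32: open {32} ∋ x has {32} ∩ (A ∖ {32}) = ∅, so x is NOT a limit point.
Collecting: A' = {29, 31}.


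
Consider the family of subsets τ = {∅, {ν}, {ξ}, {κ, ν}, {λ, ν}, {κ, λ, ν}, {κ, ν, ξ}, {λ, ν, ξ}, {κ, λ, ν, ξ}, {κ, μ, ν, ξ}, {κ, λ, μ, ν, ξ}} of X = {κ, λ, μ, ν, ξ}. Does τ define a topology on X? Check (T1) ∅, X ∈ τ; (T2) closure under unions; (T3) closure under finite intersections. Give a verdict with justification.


τ is NOT a topology on X.

Axiom (T1): ∅ ∈ τ? Yes; X ∈ τ? Yes.
Axiom (T2/T3): check pairwise unions and intersections of members of τ.
Counterexample for (T2): {ν} ∪ {ξ} = {ν, ξ} ∉ τ. Therefore τ is NOT a topology.


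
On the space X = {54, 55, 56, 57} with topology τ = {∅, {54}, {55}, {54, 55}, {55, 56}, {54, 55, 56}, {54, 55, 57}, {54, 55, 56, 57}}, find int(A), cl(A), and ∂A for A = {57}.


int(A) = ∅, cl(A) = {57}, ∂A = {57}.

Closed sets in (X, τ) are complements of opens:
  closed(X, τ) = {∅, {56}, {57}, {54, 57}, {56, 57}, {54, 56, 57}, {55, 56, 57}, {54, 55, 56, 57}}.
int(A) = ⋃ {U ∈ τ : U ⊆ A}. Opens contained in A: ∅.
Taking the union of these: int(A) = ∅.
cl(A) = ⋂ {C closed : A ⊆ C}. Closed sets containing A: {57}, {54, 57}, {56, 57}, {54, 56, 57}, {55, 56, 57}, {54, 55, 56, 57}.
Intersecting these: cl(A) = {57}.
∂A = cl(A) ∖ int(A) = {57} ∖ ∅ = {57}.


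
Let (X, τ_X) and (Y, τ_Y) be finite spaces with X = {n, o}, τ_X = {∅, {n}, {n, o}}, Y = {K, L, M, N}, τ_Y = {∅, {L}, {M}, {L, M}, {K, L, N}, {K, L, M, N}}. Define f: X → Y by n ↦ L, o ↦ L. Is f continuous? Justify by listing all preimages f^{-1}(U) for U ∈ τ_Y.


f IS continuous.

Compute f^{-1}(U) for each U ∈ τ_Y:
  U = ∅: f^{-1}(U) = ∅ ∈ τ_X ✓.
  U = {L}: f^{-1}(U) = {n, o} ∈ τ_X ✓.
  U = {M}: f^{-1}(U) = ∅ ∈ τ_X ✓.
  U = {L, M}: f^{-1}(U) = {n, o} ∈ τ_X ✓.
  U = {K, L, N}: f^{-1}(U) = {n, o} ∈ τ_X ✓.
  U = {K, L, M, N}: f^{-1}(U) = {n, o} ∈ τ_X ✓.
Every preimage lies in τ_X, so f IS continuous.


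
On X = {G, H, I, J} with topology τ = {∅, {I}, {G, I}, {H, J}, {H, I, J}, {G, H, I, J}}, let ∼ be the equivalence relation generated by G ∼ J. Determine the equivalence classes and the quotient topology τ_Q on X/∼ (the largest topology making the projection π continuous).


X/∼ = {[G=J], [H], [I]}; |τ_Q| = 3.

Equivalence classes: [G=J], [H], [I].
Quotient map π: X → X/∼ sends G ↦ [G=J], H ↦ [H], I ↦ [I], J ↦ [G=J].
For each subset V ⊆ X/∼, compute π^{-1}(V) ⊆ X and check whether π^{-1}(V) ∈ τ. V is open in τ_Q iff π^{-1}(V) ∈ τ.
  V = {}: π^{-1}(V) = ∅ ∈ τ ✓.
  V = {[G=J]}: π^{-1}(V) = {G, J} ∉ τ ✗.
  V = {[H]}: π^{-1}(V) = {H} ∉ τ ✗.
  V = {[G=J], [H]}: π^{-1}(V) = {G, H, J} ∉ τ ✗.
  V = {[I]}: π^{-1}(V) = {I} ∈ τ ✓.
  V = {[G=J], [I]}: π^{-1}(V) = {G, I, J} ∉ τ ✗.
  V = {[H], [I]}: π^{-1}(V) = {H, I} ∉ τ ✗.
  V = {[G=J], [H], [I]}: π^{-1}(V) = {G, H, I, J} ∈ τ ✓.
Open sets in the quotient: τ_Q = {{}, {[I]}, {[G=J], [H], [I]}} (3 elements).
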